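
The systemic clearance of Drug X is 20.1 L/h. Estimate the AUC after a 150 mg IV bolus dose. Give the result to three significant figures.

AUC = 7.46 mg/L·h

AUC_0→∞ = Dose_iv / CL
        = 150 / 20.1 = 7.46269 mg/L·h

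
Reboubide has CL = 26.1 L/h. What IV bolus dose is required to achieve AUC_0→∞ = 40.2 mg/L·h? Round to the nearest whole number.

Dose_iv = CL × AUC_0→∞
     = 26.1 × 40.2 = 1049.22 mg

Dose = 1049 mg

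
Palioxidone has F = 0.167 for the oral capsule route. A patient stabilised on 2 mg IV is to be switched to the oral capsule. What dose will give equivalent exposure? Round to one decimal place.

For equal systemic exposure: F × D_ev = D_iv
D_ev = D_iv / F = 2 / 0.167 = 11.976 mg

D_oral = 12.0 mg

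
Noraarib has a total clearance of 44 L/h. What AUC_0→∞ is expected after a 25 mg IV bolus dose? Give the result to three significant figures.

AUC = 0.568 mg/L·h

AUC_0→∞ = Dose_iv / CL
        = 25 / 44 = 0.568182 mg/L·h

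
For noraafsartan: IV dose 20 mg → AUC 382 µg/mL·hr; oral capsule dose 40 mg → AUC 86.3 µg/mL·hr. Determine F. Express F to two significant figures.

F = 0.11

F = (AUC_ev / D_ev) / (AUC_iv / D_iv)
  = (86.3/40) / (382/20)
  = 2.1575 / 19.1 = 0.1130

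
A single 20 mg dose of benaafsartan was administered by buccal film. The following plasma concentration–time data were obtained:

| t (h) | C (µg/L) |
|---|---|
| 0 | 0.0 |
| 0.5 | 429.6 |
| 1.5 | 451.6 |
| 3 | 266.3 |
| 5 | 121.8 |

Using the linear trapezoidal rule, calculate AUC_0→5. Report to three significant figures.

Trapezoidal AUC_0→5:
  [0→0.5]: (0.0+429.6)/2 × 0.5 = 107.4
  [0.5→1.5]: (429.6+451.6)/2 × 1 = 440.6
  [1.5→3]: (451.6+266.3)/2 × 1.5 = 538.425
  [3→5]: (266.3+121.8)/2 × 2 = 388.1
  Sum = 1474.525 µg/L·h

AUC = 1470 µg/L·h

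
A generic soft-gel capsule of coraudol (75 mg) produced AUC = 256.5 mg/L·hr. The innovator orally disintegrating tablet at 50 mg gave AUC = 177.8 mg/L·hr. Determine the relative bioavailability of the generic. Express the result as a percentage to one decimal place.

F_rel = (AUC_test/D_test) / (AUC_ref/D_ref)
      = (256.5/75) / (177.8/50)
      = 3.42 / 3.556 = 0.9618 = 96.18%

F_rel = 96.2%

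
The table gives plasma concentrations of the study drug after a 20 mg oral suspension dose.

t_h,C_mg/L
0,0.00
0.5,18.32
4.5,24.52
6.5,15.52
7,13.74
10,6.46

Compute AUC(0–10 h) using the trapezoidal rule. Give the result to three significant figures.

AUC = 168 mg/L·h

Trapezoidal AUC_0→10:
  [0→0.5]: (0.00+18.32)/2 × 0.5 = 4.58
  [0.5→4.5]: (18.32+24.52)/2 × 4 = 85.68
  [4.5→6.5]: (24.52+15.52)/2 × 2 = 40.04
  [6.5→7]: (15.52+13.74)/2 × 0.5 = 7.315
  [7→10]: (13.74+6.46)/2 × 3 = 30.3
  Sum = 167.915 mg/L·h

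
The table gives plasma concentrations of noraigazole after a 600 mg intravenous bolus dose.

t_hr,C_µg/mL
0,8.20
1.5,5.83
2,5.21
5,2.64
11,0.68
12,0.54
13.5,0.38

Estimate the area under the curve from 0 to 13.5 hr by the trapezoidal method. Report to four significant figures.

Trapezoidal AUC_0→13.5:
  [0→1.5]: (8.20+5.83)/2 × 1.5 = 10.5225
  [1.5→2]: (5.83+5.21)/2 × 0.5 = 2.76
  [2→5]: (5.21+2.64)/2 × 3 = 11.775
  [5→11]: (2.64+0.68)/2 × 6 = 9.96
  [11→12]: (0.68+0.54)/2 × 1 = 0.61
  [12→13.5]: (0.54+0.38)/2 × 1.5 = 0.69
  Sum = 36.3175 µg/mL·hr

AUC = 36.32 µg/mL·hr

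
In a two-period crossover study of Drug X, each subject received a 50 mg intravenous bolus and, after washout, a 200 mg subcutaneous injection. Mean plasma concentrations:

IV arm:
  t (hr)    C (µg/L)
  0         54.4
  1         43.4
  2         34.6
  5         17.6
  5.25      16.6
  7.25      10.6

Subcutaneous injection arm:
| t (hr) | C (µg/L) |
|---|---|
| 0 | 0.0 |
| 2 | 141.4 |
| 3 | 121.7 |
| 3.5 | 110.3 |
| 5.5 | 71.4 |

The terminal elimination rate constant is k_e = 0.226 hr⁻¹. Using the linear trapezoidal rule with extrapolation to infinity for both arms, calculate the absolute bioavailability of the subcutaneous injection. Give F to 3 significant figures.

Trapezoidal AUC_0→7.25 (IV):
  [0→1]: (54.4+43.4)/2 × 1 = 48.9
  [1→2]: (43.4+34.6)/2 × 1 = 39.0
  [2→5]: (34.6+17.6)/2 × 3 = 78.3
  [5→5.25]: (17.6+16.6)/2 × 0.25 = 4.275
  [5.25→7.25]: (16.6+10.6)/2 × 2 = 27.2
  Sum = 197.675 µg/L·hr
IV tail: 10.6/0.226 = 46.903; AUC_iv,0→∞ = 197.675 + 46.903 = 244.578 µg/L·hr
Trapezoidal AUC_0→5.5 (subcutaneous injection):
  [0→2]: (0.0+141.4)/2 × 2 = 141.4
  [2→3]: (141.4+121.7)/2 × 1 = 131.55
  [3→3.5]: (121.7+110.3)/2 × 0.5 = 58.0
  [3.5→5.5]: (110.3+71.4)/2 × 2 = 181.7
  Sum = 512.65 µg/L·hr
subcutaneous injection tail: 71.4/0.226 = 315.929; AUC_ev,0→∞ = 512.65 + 315.929 = 828.579 µg/L·hr
F = (AUC_ev/D_ev)/(AUC_iv/D_iv) = (828.579/200)/(244.578/50) = 4.142895/4.89156 = 0.8469

F = 0.847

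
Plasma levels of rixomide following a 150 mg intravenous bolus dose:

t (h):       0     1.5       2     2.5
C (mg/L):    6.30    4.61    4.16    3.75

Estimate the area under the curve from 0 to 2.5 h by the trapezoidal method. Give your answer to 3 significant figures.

Trapezoidal AUC_0→2.5:
  [0→1.5]: (6.30+4.61)/2 × 1.5 = 8.1825
  [1.5→2]: (4.61+4.16)/2 × 0.5 = 2.1925
  [2→2.5]: (4.16+3.75)/2 × 0.5 = 1.9775
  Sum = 12.3525 mg/L·h

AUC = 12.4 mg/L·h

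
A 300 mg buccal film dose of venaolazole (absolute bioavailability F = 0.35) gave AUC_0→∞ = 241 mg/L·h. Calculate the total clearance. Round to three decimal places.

CL = 0.436 L/h

CL = F × Dose / AUC_0→∞
   = 0.35 × 300 / 241 = 0.435685 L/h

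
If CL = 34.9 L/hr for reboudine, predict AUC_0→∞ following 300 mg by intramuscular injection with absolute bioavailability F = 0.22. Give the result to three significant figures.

AUC = 1.89 mg/L·hr

AUC_0→∞ = F × Dose / CL
        = 0.22 × 300 / 34.9 = 1.89112 mg/L·hr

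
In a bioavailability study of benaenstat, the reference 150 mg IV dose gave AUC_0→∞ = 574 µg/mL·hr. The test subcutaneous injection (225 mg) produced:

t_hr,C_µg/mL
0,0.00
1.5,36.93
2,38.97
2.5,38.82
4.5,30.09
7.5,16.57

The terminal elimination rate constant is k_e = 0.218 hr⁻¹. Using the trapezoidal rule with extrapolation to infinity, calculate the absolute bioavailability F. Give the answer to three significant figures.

F = 0.326

Trapezoidal AUC_0→7.5 (subcutaneous injection):
  [0→1.5]: (0.00+36.93)/2 × 1.5 = 27.6975
  [1.5→2]: (36.93+38.97)/2 × 0.5 = 18.975
  [2→2.5]: (38.97+38.82)/2 × 0.5 = 19.4475
  [2.5→4.5]: (38.82+30.09)/2 × 2 = 68.91
  [4.5→7.5]: (30.09+16.57)/2 × 3 = 69.99
  Sum = 205.02 µg/mL·hr
Tail: C_last/k_e = 16.57/0.218 = 76.009
AUC_0→∞ (subcutaneous injection) = 205.02 + 76.009 = 281.029 µg/mL·hr
F = (AUC_ev/D_ev)/(AUC_iv/D_iv) = (281.029/225)/(574/150) = 1.24902/3.82667 = 0.3264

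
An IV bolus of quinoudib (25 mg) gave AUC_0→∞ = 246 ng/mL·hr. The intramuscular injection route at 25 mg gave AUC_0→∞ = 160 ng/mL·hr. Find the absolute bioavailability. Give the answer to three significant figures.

F = (AUC_ev / D_ev) / (AUC_iv / D_iv)
  = (160/25) / (246/25)
  = 6.4 / 9.84 = 0.6504

F = 0.650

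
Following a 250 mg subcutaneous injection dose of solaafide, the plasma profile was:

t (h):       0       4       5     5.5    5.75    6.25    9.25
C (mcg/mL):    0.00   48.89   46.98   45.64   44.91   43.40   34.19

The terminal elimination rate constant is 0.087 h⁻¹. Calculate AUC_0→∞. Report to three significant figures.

AUC = 712 mcg/mL·h

Trapezoidal AUC_0→9.25:
  [0→4]: (0.00+48.89)/2 × 4 = 97.78
  [4→5]: (48.89+46.98)/2 × 1 = 47.935
  [5→5.5]: (46.98+45.64)/2 × 0.5 = 23.155
  [5.5→5.75]: (45.64+44.91)/2 × 0.25 = 11.31875
  [5.75→6.25]: (44.91+43.40)/2 × 0.5 = 22.0775
  [6.25→9.25]: (43.40+34.19)/2 × 3 = 116.385
  Sum = 318.65125 mcg/mL·h
Extrapolated tail: C_last / k_e = 34.19 / 0.087 = 392.989
AUC_0→∞ = 318.65125 + 392.989 = 711.64025 mcg/mL·h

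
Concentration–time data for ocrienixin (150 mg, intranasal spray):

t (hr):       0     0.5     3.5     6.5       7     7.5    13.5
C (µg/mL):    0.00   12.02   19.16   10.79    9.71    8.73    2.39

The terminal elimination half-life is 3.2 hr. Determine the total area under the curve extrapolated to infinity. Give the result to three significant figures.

Trapezoidal AUC_0→13.5:
  [0→0.5]: (0.00+12.02)/2 × 0.5 = 3.005
  [0.5→3.5]: (12.02+19.16)/2 × 3 = 46.77
  [3.5→6.5]: (19.16+10.79)/2 × 3 = 44.925
  [6.5→7]: (10.79+9.71)/2 × 0.5 = 5.125
  [7→7.5]: (9.71+8.73)/2 × 0.5 = 4.61
  [7.5→13.5]: (8.73+2.39)/2 × 6 = 33.36
  Sum = 137.795 µg/mL·hr
k_e = ln2 / t½ = 0.693147 / 3.2 = 0.2166 hr^-1
Extrapolated tail: C_last / k_e = 2.39 / 0.2166 = 11.034
AUC_0→∞ = 137.795 + 11.034 = 148.829 µg/mL·hr

AUC = 149 µg/mL·hr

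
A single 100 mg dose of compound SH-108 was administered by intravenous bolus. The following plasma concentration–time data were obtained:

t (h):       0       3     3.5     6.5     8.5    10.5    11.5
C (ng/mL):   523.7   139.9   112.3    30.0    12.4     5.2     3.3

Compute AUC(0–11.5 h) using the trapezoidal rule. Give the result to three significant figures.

AUC = 1340 ng/mL·h

Trapezoidal AUC_0→11.5:
  [0→3]: (523.7+139.9)/2 × 3 = 995.4
  [3→3.5]: (139.9+112.3)/2 × 0.5 = 63.05
  [3.5→6.5]: (112.3+30.0)/2 × 3 = 213.45
  [6.5→8.5]: (30.0+12.4)/2 × 2 = 42.4
  [8.5→10.5]: (12.4+5.2)/2 × 2 = 17.6
  [10.5→11.5]: (5.2+3.3)/2 × 1 = 4.25
  Sum = 1336.15 ng/mL·h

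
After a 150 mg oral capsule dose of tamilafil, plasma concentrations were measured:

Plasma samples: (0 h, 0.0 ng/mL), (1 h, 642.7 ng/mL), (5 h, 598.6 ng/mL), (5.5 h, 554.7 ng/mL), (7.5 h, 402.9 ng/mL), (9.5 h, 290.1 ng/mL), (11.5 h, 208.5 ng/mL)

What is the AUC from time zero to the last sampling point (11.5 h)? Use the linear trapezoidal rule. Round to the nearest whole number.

Trapezoidal AUC_0→11.5:
  [0→1]: (0.0+642.7)/2 × 1 = 321.35
  [1→5]: (642.7+598.6)/2 × 4 = 2482.6
  [5→5.5]: (598.6+554.7)/2 × 0.5 = 288.325
  [5.5→7.5]: (554.7+402.9)/2 × 2 = 957.6
  [7.5→9.5]: (402.9+290.1)/2 × 2 = 693.0
  [9.5→11.5]: (290.1+208.5)/2 × 2 = 498.6
  Sum = 5241.475 ng/mL·h

AUC = 5241 ng/mL·h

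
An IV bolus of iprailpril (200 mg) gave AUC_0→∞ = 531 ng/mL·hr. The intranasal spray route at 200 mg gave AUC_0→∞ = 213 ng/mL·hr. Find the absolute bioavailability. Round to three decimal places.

F = 0.401

F = (AUC_ev / D_ev) / (AUC_iv / D_iv)
  = (213/200) / (531/200)
  = 1.065 / 2.655 = 0.4011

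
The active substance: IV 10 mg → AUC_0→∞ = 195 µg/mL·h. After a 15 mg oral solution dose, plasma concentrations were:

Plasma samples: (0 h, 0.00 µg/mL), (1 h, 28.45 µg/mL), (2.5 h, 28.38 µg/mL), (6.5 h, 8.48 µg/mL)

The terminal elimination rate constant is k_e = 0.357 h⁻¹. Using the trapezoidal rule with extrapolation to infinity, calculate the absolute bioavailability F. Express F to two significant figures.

Trapezoidal AUC_0→6.5 (oral solution):
  [0→1]: (0.00+28.45)/2 × 1 = 14.225
  [1→2.5]: (28.45+28.38)/2 × 1.5 = 42.6225
  [2.5→6.5]: (28.38+8.48)/2 × 4 = 73.72
  Sum = 130.5675 µg/mL·h
Tail: C_last/k_e = 8.48/0.357 = 23.754
AUC_0→∞ (oral solution) = 130.5675 + 23.754 = 154.3215 µg/mL·h
F = (AUC_ev/D_ev)/(AUC_iv/D_iv) = (154.3215/15)/(195/10) = 10.2881/19.5 = 0.5276

F = 0.53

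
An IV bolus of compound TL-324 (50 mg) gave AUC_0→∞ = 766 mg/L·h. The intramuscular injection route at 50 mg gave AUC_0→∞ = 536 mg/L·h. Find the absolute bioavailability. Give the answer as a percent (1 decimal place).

F = 70.0%

F = (AUC_ev / D_ev) / (AUC_iv / D_iv)
  = (536/50) / (766/50)
  = 10.72 / 15.32 = 0.6997
  = 69.97%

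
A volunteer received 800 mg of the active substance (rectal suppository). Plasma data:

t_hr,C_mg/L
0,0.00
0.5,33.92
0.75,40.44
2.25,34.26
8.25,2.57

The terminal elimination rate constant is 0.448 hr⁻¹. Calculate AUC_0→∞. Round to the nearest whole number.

Trapezoidal AUC_0→8.25:
  [0→0.5]: (0.00+33.92)/2 × 0.5 = 8.48
  [0.5→0.75]: (33.92+40.44)/2 × 0.25 = 9.295
  [0.75→2.25]: (40.44+34.26)/2 × 1.5 = 56.025
  [2.25→8.25]: (34.26+2.57)/2 × 6 = 110.49
  Sum = 184.29 mg/L·hr
Extrapolated tail: C_last / k_e = 2.57 / 0.448 = 5.737
AUC_0→∞ = 184.29 + 5.737 = 190.027 mg/L·hr

AUC = 190 mg/L·hr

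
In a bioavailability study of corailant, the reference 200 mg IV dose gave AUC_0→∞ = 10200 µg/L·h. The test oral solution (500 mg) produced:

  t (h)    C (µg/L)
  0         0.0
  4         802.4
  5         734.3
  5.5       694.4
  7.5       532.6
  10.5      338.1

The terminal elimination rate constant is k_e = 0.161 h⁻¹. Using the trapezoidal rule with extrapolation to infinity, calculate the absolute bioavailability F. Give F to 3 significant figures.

Trapezoidal AUC_0→10.5 (oral solution):
  [0→4]: (0.0+802.4)/2 × 4 = 1604.8
  [4→5]: (802.4+734.3)/2 × 1 = 768.35
  [5→5.5]: (734.3+694.4)/2 × 0.5 = 357.175
  [5.5→7.5]: (694.4+532.6)/2 × 2 = 1227.0
  [7.5→10.5]: (532.6+338.1)/2 × 3 = 1306.05
  Sum = 5263.375 µg/L·h
Tail: C_last/k_e = 338.1/0.161 = 2100.000
AUC_0→∞ (oral solution) = 5263.375 + 2100.000 = 7363.375 µg/L·h
F = (AUC_ev/D_ev)/(AUC_iv/D_iv) = (7363.375/500)/(10200/200) = 14.72675/51 = 0.2888

F = 0.289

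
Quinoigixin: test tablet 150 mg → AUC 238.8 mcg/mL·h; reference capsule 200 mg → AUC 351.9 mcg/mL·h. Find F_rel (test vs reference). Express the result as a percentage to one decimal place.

F_rel = (AUC_test/D_test) / (AUC_ref/D_ref)
      = (238.8/150) / (351.9/200)
      = 1.592 / 1.7595 = 0.9048 = 90.48%

F_rel = 90.5%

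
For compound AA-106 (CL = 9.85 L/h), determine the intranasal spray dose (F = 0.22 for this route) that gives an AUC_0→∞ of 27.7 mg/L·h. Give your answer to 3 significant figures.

Dose = CL × AUC_0→∞ / F
     = 9.85 × 27.7 / 0.22 = 1240.2 mg

Dose = 1240 mg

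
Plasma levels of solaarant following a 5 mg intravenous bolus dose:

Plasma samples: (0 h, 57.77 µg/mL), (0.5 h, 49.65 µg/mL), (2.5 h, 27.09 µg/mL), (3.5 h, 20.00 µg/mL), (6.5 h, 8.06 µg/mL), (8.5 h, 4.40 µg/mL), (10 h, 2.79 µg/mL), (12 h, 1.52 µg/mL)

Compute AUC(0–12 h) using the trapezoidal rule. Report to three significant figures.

Trapezoidal AUC_0→12:
  [0→0.5]: (57.77+49.65)/2 × 0.5 = 26.855
  [0.5→2.5]: (49.65+27.09)/2 × 2 = 76.74
  [2.5→3.5]: (27.09+20.00)/2 × 1 = 23.545
  [3.5→6.5]: (20.00+8.06)/2 × 3 = 42.09
  [6.5→8.5]: (8.06+4.40)/2 × 2 = 12.46
  [8.5→10]: (4.40+2.79)/2 × 1.5 = 5.3925
  [10→12]: (2.79+1.52)/2 × 2 = 4.31
  Sum = 191.3925 µg/mL·h

AUC = 191 µg/mL·h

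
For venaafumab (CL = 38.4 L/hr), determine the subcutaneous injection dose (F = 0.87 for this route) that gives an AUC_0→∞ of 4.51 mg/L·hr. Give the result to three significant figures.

Dose = CL × AUC_0→∞ / F
     = 38.4 × 4.51 / 0.87 = 199.062 mg

Dose = 199 mg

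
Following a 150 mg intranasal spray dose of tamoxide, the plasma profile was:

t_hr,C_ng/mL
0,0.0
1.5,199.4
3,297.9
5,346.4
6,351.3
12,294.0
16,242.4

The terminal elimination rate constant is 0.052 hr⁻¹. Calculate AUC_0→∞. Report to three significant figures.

AUC = 9190 ng/mL·hr

Trapezoidal AUC_0→16:
  [0→1.5]: (0.0+199.4)/2 × 1.5 = 149.55
  [1.5→3]: (199.4+297.9)/2 × 1.5 = 372.975
  [3→5]: (297.9+346.4)/2 × 2 = 644.3
  [5→6]: (346.4+351.3)/2 × 1 = 348.85
  [6→12]: (351.3+294.0)/2 × 6 = 1935.9
  [12→16]: (294.0+242.4)/2 × 4 = 1072.8
  Sum = 4524.375 ng/mL·hr
Extrapolated tail: C_last / k_e = 242.4 / 0.052 = 4661.538
AUC_0→∞ = 4524.375 + 4661.538 = 9185.913 ng/mL·hr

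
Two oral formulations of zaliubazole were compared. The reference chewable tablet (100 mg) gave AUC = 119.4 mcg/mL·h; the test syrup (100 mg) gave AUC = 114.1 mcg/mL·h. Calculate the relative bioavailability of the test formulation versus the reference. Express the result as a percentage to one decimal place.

F_rel = 95.6%

F_rel = (AUC_test/D_test) / (AUC_ref/D_ref)
      = (114.1/100) / (119.4/100)
      = 1.141 / 1.194 = 0.9556 = 95.56%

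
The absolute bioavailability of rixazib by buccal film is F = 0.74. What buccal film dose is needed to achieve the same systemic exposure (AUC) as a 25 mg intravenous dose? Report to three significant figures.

For equal systemic exposure: F × D_ev = D_iv
D_ev = D_iv / F = 25 / 0.74 = 33.7838 mg

D_buccal = 33.8 mg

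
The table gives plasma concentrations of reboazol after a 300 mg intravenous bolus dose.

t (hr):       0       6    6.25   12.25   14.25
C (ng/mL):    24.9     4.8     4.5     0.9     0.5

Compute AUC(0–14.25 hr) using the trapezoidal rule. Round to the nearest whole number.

AUC = 108 ng/mL·hr

Trapezoidal AUC_0→14.25:
  [0→6]: (24.9+4.8)/2 × 6 = 89.1
  [6→6.25]: (4.8+4.5)/2 × 0.25 = 1.1625
  [6.25→12.25]: (4.5+0.9)/2 × 6 = 16.2
  [12.25→14.25]: (0.9+0.5)/2 × 2 = 1.4
  Sum = 107.8625 ng/mL·hr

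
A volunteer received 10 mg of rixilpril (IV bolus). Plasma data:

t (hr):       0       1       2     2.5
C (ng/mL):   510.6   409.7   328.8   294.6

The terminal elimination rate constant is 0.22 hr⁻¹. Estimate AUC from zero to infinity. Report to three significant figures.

Trapezoidal AUC_0→2.5:
  [0→1]: (510.6+409.7)/2 × 1 = 460.15
  [1→2]: (409.7+328.8)/2 × 1 = 369.25
  [2→2.5]: (328.8+294.6)/2 × 0.5 = 155.85
  Sum = 985.25 ng/mL·hr
Extrapolated tail: C_last / k_e = 294.6 / 0.22 = 1339.091
AUC_0→∞ = 985.25 + 1339.091 = 2324.341 ng/mL·hr

AUC = 2320 ng/mL·hr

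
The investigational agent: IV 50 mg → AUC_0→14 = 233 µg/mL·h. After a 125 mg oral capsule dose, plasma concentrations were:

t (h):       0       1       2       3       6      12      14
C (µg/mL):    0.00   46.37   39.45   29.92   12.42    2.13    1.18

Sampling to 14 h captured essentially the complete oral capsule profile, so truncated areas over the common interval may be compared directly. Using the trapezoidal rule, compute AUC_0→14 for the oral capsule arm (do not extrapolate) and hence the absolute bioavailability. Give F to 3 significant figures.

Trapezoidal AUC_0→14 (oral capsule):
  [0→1]: (0.00+46.37)/2 × 1 = 23.185
  [1→2]: (46.37+39.45)/2 × 1 = 42.91
  [2→3]: (39.45+29.92)/2 × 1 = 34.685
  [3→6]: (29.92+12.42)/2 × 3 = 63.51
  [6→12]: (12.42+2.13)/2 × 6 = 43.65
  [12→14]: (2.13+1.18)/2 × 2 = 3.31
  Sum = 211.25 µg/mL·h
F = (AUC_ev/D_ev)/(AUC_iv/D_iv) = (211.25/125)/(233/50) = 1.69/4.66 = 0.3627

F = 0.363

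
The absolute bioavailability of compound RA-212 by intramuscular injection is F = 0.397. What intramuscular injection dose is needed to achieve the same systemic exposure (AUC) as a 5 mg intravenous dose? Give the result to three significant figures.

For equal systemic exposure: F × D_ev = D_iv
D_ev = D_iv / F = 5 / 0.397 = 12.5945 mg

D_intramuscular = 12.6 mg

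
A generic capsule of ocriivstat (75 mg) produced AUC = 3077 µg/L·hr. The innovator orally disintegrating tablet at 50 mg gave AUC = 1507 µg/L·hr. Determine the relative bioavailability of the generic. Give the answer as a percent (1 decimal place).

F_rel = 136.1%

F_rel = (AUC_test/D_test) / (AUC_ref/D_ref)
      = (3077/75) / (1507/50)
      = 41.0267 / 30.14 = 1.3612 = 136.12%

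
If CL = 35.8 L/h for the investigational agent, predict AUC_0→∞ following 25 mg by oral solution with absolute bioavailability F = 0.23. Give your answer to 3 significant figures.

AUC = 0.161 mg/L·h

AUC_0→∞ = F × Dose / CL
        = 0.23 × 25 / 35.8 = 0.160615 mg/L·h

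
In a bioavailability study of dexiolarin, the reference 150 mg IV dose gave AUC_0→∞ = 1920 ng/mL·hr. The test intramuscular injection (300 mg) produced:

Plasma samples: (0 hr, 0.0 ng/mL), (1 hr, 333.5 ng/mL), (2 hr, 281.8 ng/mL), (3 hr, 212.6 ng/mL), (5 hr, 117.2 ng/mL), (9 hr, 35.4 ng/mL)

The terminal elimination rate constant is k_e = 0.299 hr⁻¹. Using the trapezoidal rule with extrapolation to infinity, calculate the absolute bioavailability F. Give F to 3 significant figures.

F = 0.384

Trapezoidal AUC_0→9 (intramuscular injection):
  [0→1]: (0.0+333.5)/2 × 1 = 166.75
  [1→2]: (333.5+281.8)/2 × 1 = 307.65
  [2→3]: (281.8+212.6)/2 × 1 = 247.2
  [3→5]: (212.6+117.2)/2 × 2 = 329.8
  [5→9]: (117.2+35.4)/2 × 4 = 305.2
  Sum = 1356.6 ng/mL·hr
Tail: C_last/k_e = 35.4/0.299 = 118.395
AUC_0→∞ (intramuscular injection) = 1356.6 + 118.395 = 1474.995 ng/mL·hr
F = (AUC_ev/D_ev)/(AUC_iv/D_iv) = (1474.995/300)/(1920/150) = 4.91665/12.8 = 0.3841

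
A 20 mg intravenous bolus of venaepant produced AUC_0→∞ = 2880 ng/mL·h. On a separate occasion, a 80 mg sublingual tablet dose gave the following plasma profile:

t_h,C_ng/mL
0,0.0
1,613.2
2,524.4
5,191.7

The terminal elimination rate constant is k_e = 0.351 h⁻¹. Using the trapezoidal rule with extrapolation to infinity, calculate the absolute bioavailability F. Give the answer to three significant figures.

F = 0.217

Trapezoidal AUC_0→5 (sublingual tablet):
  [0→1]: (0.0+613.2)/2 × 1 = 306.6
  [1→2]: (613.2+524.4)/2 × 1 = 568.8
  [2→5]: (524.4+191.7)/2 × 3 = 1074.15
  Sum = 1949.55 ng/mL·h
Tail: C_last/k_e = 191.7/0.351 = 546.154
AUC_0→∞ (sublingual tablet) = 1949.55 + 546.154 = 2495.704 ng/mL·h
F = (AUC_ev/D_ev)/(AUC_iv/D_iv) = (2495.704/80)/(2880/20) = 31.1963/144 = 0.2166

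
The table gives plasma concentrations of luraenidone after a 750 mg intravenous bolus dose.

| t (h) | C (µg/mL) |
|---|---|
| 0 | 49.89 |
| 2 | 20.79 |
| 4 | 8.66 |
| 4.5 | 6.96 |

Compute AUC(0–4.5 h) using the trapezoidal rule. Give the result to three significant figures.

AUC = 104 µg/mL·h

Trapezoidal AUC_0→4.5:
  [0→2]: (49.89+20.79)/2 × 2 = 70.68
  [2→4]: (20.79+8.66)/2 × 2 = 29.45
  [4→4.5]: (8.66+6.96)/2 × 0.5 = 3.905
  Sum = 104.035 µg/mL·h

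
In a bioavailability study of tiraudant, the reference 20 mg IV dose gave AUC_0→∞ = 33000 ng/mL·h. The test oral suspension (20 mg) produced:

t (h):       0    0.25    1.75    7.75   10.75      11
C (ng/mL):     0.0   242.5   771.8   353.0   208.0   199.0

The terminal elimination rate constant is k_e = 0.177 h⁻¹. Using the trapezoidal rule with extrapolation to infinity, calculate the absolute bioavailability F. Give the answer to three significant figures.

F = 0.187

Trapezoidal AUC_0→11 (oral suspension):
  [0→0.25]: (0.0+242.5)/2 × 0.25 = 30.3125
  [0.25→1.75]: (242.5+771.8)/2 × 1.5 = 760.725
  [1.75→7.75]: (771.8+353.0)/2 × 6 = 3374.4
  [7.75→10.75]: (353.0+208.0)/2 × 3 = 841.5
  [10.75→11]: (208.0+199.0)/2 × 0.25 = 50.875
  Sum = 5057.8125 ng/mL·h
Tail: C_last/k_e = 199.0/0.177 = 1124.294
AUC_0→∞ (oral suspension) = 5057.8125 + 1124.294 = 6182.1065 ng/mL·h
F = (AUC_ev/D_ev)/(AUC_iv/D_iv) = (6182.1065/20)/(33000/20) = 309.105/1650 = 0.1873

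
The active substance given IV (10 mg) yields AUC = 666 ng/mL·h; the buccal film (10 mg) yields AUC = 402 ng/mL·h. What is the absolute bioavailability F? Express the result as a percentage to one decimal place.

F = (AUC_ev / D_ev) / (AUC_iv / D_iv)
  = (402/10) / (666/10)
  = 40.2 / 66.6 = 0.6036
  = 60.36%

F = 60.4%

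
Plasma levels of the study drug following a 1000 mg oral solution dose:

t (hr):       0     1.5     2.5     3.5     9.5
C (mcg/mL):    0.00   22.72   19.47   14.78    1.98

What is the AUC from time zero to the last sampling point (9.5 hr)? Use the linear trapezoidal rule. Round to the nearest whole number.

Trapezoidal AUC_0→9.5:
  [0→1.5]: (0.00+22.72)/2 × 1.5 = 17.04
  [1.5→2.5]: (22.72+19.47)/2 × 1 = 21.095
  [2.5→3.5]: (19.47+14.78)/2 × 1 = 17.125
  [3.5→9.5]: (14.78+1.98)/2 × 6 = 50.28
  Sum = 105.54 mcg/mL·hr

AUC = 106 mcg/mL·hr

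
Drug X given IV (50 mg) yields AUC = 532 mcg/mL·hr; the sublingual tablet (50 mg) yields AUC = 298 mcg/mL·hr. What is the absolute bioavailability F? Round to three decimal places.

F = (AUC_ev / D_ev) / (AUC_iv / D_iv)
  = (298/50) / (532/50)
  = 5.96 / 10.64 = 0.5602

F = 0.560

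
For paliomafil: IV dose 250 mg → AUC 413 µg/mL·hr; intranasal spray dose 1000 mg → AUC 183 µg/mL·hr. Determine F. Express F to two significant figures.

F = 0.11

F = (AUC_ev / D_ev) / (AUC_iv / D_iv)
  = (183/1000) / (413/250)
  = 0.183 / 1.652 = 0.1108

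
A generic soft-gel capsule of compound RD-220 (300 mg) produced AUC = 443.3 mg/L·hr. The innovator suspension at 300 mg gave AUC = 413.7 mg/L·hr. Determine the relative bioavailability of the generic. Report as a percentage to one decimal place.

F_rel = 107.2%

F_rel = (AUC_test/D_test) / (AUC_ref/D_ref)
      = (443.3/300) / (413.7/300)
      = 1.47767 / 1.379 = 1.0716 = 107.16%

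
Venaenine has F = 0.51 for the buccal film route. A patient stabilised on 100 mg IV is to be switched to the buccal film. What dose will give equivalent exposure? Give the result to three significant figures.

D_buccal = 196 mg

For equal systemic exposure: F × D_ev = D_iv
D_ev = D_iv / F = 100 / 0.51 = 196.078 mg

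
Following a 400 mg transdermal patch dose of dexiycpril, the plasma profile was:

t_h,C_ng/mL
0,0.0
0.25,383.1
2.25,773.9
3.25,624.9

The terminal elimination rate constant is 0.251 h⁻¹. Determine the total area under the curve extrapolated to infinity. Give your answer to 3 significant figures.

AUC = 4390 ng/mL·h

Trapezoidal AUC_0→3.25:
  [0→0.25]: (0.0+383.1)/2 × 0.25 = 47.8875
  [0.25→2.25]: (383.1+773.9)/2 × 2 = 1157.0
  [2.25→3.25]: (773.9+624.9)/2 × 1 = 699.4
  Sum = 1904.2875 ng/mL·h
Extrapolated tail: C_last / k_e = 624.9 / 0.251 = 2489.641
AUC_0→∞ = 1904.2875 + 2489.641 = 4393.9285 ng/mL·h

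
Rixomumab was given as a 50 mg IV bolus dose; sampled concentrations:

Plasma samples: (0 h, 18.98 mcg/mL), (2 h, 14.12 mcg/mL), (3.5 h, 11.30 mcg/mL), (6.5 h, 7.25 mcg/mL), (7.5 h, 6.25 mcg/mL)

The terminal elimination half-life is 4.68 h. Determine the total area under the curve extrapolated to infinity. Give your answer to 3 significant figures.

Trapezoidal AUC_0→7.5:
  [0→2]: (18.98+14.12)/2 × 2 = 33.1
  [2→3.5]: (14.12+11.30)/2 × 1.5 = 19.065
  [3.5→6.5]: (11.30+7.25)/2 × 3 = 27.825
  [6.5→7.5]: (7.25+6.25)/2 × 1 = 6.75
  Sum = 86.74 mcg/mL·h
k_e = ln2 / t½ = 0.693147 / 4.68 = 0.1481 h^-1
Extrapolated tail: C_last / k_e = 6.25 / 0.1481 = 42.201
AUC_0→∞ = 86.74 + 42.201 = 128.941 mcg/mL·h

AUC = 129 mcg/mL·h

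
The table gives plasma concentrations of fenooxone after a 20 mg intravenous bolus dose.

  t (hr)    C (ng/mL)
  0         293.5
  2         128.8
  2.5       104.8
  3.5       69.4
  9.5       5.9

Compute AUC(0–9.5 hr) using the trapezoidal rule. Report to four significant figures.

AUC = 793.7 ng/mL·hr

Trapezoidal AUC_0→9.5:
  [0→2]: (293.5+128.8)/2 × 2 = 422.3
  [2→2.5]: (128.8+104.8)/2 × 0.5 = 58.4
  [2.5→3.5]: (104.8+69.4)/2 × 1 = 87.1
  [3.5→9.5]: (69.4+5.9)/2 × 6 = 225.9
  Sum = 793.7 ng/mL·hr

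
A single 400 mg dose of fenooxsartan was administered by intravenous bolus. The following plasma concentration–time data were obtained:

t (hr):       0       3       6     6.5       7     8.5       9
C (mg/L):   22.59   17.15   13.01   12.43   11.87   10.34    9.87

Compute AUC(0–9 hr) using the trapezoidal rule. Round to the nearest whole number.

AUC = 139 mg/L·hr

Trapezoidal AUC_0→9:
  [0→3]: (22.59+17.15)/2 × 3 = 59.61
  [3→6]: (17.15+13.01)/2 × 3 = 45.24
  [6→6.5]: (13.01+12.43)/2 × 0.5 = 6.36
  [6.5→7]: (12.43+11.87)/2 × 0.5 = 6.075
  [7→8.5]: (11.87+10.34)/2 × 1.5 = 16.6575
  [8.5→9]: (10.34+9.87)/2 × 0.5 = 5.0525
  Sum = 138.995 mg/L·hr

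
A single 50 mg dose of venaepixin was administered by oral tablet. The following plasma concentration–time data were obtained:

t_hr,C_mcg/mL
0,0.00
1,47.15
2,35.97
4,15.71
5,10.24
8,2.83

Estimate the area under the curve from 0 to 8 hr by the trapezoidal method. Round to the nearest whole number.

Trapezoidal AUC_0→8:
  [0→1]: (0.00+47.15)/2 × 1 = 23.575
  [1→2]: (47.15+35.97)/2 × 1 = 41.56
  [2→4]: (35.97+15.71)/2 × 2 = 51.68
  [4→5]: (15.71+10.24)/2 × 1 = 12.975
  [5→8]: (10.24+2.83)/2 × 3 = 19.605
  Sum = 149.395 mcg/mL·hr

AUC = 149 mcg/mL·hr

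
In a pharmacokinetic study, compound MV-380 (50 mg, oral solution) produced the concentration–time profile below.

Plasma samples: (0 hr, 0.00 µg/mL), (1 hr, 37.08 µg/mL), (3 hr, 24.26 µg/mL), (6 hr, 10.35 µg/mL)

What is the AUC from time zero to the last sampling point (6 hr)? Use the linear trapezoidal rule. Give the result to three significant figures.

Trapezoidal AUC_0→6:
  [0→1]: (0.00+37.08)/2 × 1 = 18.54
  [1→3]: (37.08+24.26)/2 × 2 = 61.34
  [3→6]: (24.26+10.35)/2 × 3 = 51.915
  Sum = 131.795 µg/mL·hr

AUC = 132 µg/mL·hr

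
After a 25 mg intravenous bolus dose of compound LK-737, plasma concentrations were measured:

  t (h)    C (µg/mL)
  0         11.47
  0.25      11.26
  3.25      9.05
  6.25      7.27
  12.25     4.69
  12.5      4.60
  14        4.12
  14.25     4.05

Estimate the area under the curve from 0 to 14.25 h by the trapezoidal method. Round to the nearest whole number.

AUC = 102 µg/mL·h

Trapezoidal AUC_0→14.25:
  [0→0.25]: (11.47+11.26)/2 × 0.25 = 2.84125
  [0.25→3.25]: (11.26+9.05)/2 × 3 = 30.465
  [3.25→6.25]: (9.05+7.27)/2 × 3 = 24.48
  [6.25→12.25]: (7.27+4.69)/2 × 6 = 35.88
  [12.25→12.5]: (4.69+4.60)/2 × 0.25 = 1.16125
  [12.5→14]: (4.60+4.12)/2 × 1.5 = 6.54
  [14→14.25]: (4.12+4.05)/2 × 0.25 = 1.02125
  Sum = 102.38875 µg/mL·h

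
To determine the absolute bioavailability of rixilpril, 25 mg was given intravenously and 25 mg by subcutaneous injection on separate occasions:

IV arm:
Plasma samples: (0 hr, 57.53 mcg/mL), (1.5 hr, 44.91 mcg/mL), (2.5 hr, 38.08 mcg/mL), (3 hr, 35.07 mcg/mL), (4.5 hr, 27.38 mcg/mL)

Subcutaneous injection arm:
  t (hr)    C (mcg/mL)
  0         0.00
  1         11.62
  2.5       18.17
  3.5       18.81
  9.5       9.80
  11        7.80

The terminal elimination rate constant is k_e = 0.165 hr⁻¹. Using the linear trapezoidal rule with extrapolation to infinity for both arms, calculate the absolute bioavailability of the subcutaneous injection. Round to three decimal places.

F = 0.552

Trapezoidal AUC_0→4.5 (IV):
  [0→1.5]: (57.53+44.91)/2 × 1.5 = 76.83
  [1.5→2.5]: (44.91+38.08)/2 × 1 = 41.495
  [2.5→3]: (38.08+35.07)/2 × 0.5 = 18.2875
  [3→4.5]: (35.07+27.38)/2 × 1.5 = 46.8375
  Sum = 183.45 mcg/mL·hr
IV tail: 27.38/0.165 = 165.939; AUC_iv,0→∞ = 183.45 + 165.939 = 349.389 mcg/mL·hr
Trapezoidal AUC_0→11 (subcutaneous injection):
  [0→1]: (0.00+11.62)/2 × 1 = 5.81
  [1→2.5]: (11.62+18.17)/2 × 1.5 = 22.3425
  [2.5→3.5]: (18.17+18.81)/2 × 1 = 18.49
  [3.5→9.5]: (18.81+9.80)/2 × 6 = 85.83
  [9.5→11]: (9.80+7.80)/2 × 1.5 = 13.2
  Sum = 145.6725 mcg/mL·hr
subcutaneous injection tail: 7.80/0.165 = 47.273; AUC_ev,0→∞ = 145.6725 + 47.273 = 192.9455 mcg/mL·hr
F = (AUC_ev/D_ev)/(AUC_iv/D_iv) = (192.9455/25)/(349.389/25) = 7.71782/13.97556 = 0.5522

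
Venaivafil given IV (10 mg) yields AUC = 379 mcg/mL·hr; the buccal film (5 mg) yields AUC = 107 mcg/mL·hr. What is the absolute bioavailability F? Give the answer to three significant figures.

F = (AUC_ev / D_ev) / (AUC_iv / D_iv)
  = (107/5) / (379/10)
  = 21.4 / 37.9 = 0.5646

F = 0.565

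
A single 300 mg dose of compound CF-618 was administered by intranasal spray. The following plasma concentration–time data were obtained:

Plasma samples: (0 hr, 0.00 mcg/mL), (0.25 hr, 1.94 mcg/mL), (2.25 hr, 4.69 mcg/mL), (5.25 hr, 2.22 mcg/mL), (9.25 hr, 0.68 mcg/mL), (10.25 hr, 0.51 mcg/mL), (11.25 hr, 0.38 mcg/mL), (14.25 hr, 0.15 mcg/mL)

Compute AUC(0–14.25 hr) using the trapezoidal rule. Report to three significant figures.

AUC = 24.9 mcg/mL·hr

Trapezoidal AUC_0→14.25:
  [0→0.25]: (0.00+1.94)/2 × 0.25 = 0.2425
  [0.25→2.25]: (1.94+4.69)/2 × 2 = 6.63
  [2.25→5.25]: (4.69+2.22)/2 × 3 = 10.365
  [5.25→9.25]: (2.22+0.68)/2 × 4 = 5.8
  [9.25→10.25]: (0.68+0.51)/2 × 1 = 0.595
  [10.25→11.25]: (0.51+0.38)/2 × 1 = 0.445
  [11.25→14.25]: (0.38+0.15)/2 × 3 = 0.795
  Sum = 24.8725 mcg/mL·hr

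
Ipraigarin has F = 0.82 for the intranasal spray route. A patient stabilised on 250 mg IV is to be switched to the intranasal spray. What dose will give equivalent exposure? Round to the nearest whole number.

D_intranasal = 305 mg

For equal systemic exposure: F × D_ev = D_iv
D_ev = D_iv / F = 250 / 0.82 = 304.878 mg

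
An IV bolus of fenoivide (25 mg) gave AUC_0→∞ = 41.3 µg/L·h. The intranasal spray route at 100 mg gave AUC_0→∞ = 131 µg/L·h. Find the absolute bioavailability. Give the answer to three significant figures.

F = 0.793

F = (AUC_ev / D_ev) / (AUC_iv / D_iv)
  = (131/100) / (41.3/25)
  = 1.31 / 1.652 = 0.7930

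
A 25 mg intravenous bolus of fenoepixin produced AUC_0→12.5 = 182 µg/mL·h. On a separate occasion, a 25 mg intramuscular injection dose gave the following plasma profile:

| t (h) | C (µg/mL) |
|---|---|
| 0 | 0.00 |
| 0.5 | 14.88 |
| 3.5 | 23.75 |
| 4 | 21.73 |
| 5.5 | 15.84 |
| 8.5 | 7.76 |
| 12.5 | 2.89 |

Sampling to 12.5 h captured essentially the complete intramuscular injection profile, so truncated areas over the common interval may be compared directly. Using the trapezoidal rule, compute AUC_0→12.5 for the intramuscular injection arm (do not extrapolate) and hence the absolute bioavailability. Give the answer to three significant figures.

F = 0.868

Trapezoidal AUC_0→12.5 (intramuscular injection):
  [0→0.5]: (0.00+14.88)/2 × 0.5 = 3.72
  [0.5→3.5]: (14.88+23.75)/2 × 3 = 57.945
  [3.5→4]: (23.75+21.73)/2 × 0.5 = 11.37
  [4→5.5]: (21.73+15.84)/2 × 1.5 = 28.1775
  [5.5→8.5]: (15.84+7.76)/2 × 3 = 35.4
  [8.5→12.5]: (7.76+2.89)/2 × 4 = 21.3
  Sum = 157.9125 µg/mL·h
F = (AUC_ev/D_ev)/(AUC_iv/D_iv) = (157.9125/25)/(182/25) = 6.3165/7.28 = 0.8677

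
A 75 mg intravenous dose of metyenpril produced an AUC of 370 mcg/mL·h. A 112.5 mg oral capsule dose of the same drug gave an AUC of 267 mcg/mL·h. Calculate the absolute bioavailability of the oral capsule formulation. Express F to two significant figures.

F = 0.48

F = (AUC_ev / D_ev) / (AUC_iv / D_iv)
  = (267/112.5) / (370/75)
  = 2.37333 / 4.93333 = 0.4811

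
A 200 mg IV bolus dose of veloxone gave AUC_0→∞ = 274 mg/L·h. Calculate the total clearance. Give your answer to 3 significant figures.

CL = Dose_iv / AUC_0→∞
   = 200 / 274 = 0.729927 L/h

CL = 0.730 L/h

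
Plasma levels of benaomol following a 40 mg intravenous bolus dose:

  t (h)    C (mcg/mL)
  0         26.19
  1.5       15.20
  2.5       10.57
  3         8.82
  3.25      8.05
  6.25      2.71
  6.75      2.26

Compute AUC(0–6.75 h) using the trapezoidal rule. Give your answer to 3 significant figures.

AUC = 68.3 mcg/mL·h

Trapezoidal AUC_0→6.75:
  [0→1.5]: (26.19+15.20)/2 × 1.5 = 31.0425
  [1.5→2.5]: (15.20+10.57)/2 × 1 = 12.885
  [2.5→3]: (10.57+8.82)/2 × 0.5 = 4.8475
  [3→3.25]: (8.82+8.05)/2 × 0.25 = 2.10875
  [3.25→6.25]: (8.05+2.71)/2 × 3 = 16.14
  [6.25→6.75]: (2.71+2.26)/2 × 0.5 = 1.2425
  Sum = 68.26625 mcg/mL·h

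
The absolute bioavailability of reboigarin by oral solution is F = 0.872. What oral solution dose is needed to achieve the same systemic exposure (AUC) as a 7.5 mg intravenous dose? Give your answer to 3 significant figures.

D_oral = 8.60 mg

For equal systemic exposure: F × D_ev = D_iv
D_ev = D_iv / F = 7.5 / 0.872 = 8.60092 mg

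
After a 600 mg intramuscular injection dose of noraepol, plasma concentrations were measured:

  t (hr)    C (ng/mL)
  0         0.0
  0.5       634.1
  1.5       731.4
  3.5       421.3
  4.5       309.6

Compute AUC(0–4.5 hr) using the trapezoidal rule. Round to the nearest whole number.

AUC = 2359 ng/mL·hr

Trapezoidal AUC_0→4.5:
  [0→0.5]: (0.0+634.1)/2 × 0.5 = 158.525
  [0.5→1.5]: (634.1+731.4)/2 × 1 = 682.75
  [1.5→3.5]: (731.4+421.3)/2 × 2 = 1152.7
  [3.5→4.5]: (421.3+309.6)/2 × 1 = 365.45
  Sum = 2359.425 ng/mL·hr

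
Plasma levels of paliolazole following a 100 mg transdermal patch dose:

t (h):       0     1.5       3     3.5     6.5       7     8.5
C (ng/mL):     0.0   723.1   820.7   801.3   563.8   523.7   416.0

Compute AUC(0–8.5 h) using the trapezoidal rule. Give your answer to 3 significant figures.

Trapezoidal AUC_0→8.5:
  [0→1.5]: (0.0+723.1)/2 × 1.5 = 542.325
  [1.5→3]: (723.1+820.7)/2 × 1.5 = 1157.85
  [3→3.5]: (820.7+801.3)/2 × 0.5 = 405.5
  [3.5→6.5]: (801.3+563.8)/2 × 3 = 2047.65
  [6.5→7]: (563.8+523.7)/2 × 0.5 = 271.875
  [7→8.5]: (523.7+416.0)/2 × 1.5 = 704.775
  Sum = 5129.975 ng/mL·h

AUC = 5130 ng/mL·h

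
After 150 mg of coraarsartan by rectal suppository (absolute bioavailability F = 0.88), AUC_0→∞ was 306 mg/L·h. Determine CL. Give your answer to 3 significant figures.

CL = F × Dose / AUC_0→∞
   = 0.88 × 150 / 306 = 0.431373 L/h

CL = 0.431 L/h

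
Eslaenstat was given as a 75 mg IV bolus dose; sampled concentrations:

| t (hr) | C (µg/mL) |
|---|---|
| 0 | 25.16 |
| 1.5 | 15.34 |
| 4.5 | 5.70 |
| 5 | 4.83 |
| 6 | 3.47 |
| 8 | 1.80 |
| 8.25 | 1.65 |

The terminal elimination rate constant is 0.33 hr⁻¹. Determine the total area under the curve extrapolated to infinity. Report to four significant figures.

Trapezoidal AUC_0→8.25:
  [0→1.5]: (25.16+15.34)/2 × 1.5 = 30.375
  [1.5→4.5]: (15.34+5.70)/2 × 3 = 31.56
  [4.5→5]: (5.70+4.83)/2 × 0.5 = 2.6325
  [5→6]: (4.83+3.47)/2 × 1 = 4.15
  [6→8]: (3.47+1.80)/2 × 2 = 5.27
  [8→8.25]: (1.80+1.65)/2 × 0.25 = 0.43125
  Sum = 74.41875 µg/mL·hr
Extrapolated tail: C_last / k_e = 1.65 / 0.33 = 5.000
AUC_0→∞ = 74.41875 + 5.000 = 79.41875 µg/mL·hr

AUC = 79.42 µg/mL·hr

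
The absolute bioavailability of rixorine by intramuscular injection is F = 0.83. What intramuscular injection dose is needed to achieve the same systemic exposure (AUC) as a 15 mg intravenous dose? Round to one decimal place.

For equal systemic exposure: F × D_ev = D_iv
D_ev = D_iv / F = 15 / 0.83 = 18.0723 mg

D_intramuscular = 18.1 mg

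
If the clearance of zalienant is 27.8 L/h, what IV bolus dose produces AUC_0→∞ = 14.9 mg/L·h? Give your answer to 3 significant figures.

Dose = 414 mg

Dose_iv = CL × AUC_0→∞
     = 27.8 × 14.9 = 414.22 mg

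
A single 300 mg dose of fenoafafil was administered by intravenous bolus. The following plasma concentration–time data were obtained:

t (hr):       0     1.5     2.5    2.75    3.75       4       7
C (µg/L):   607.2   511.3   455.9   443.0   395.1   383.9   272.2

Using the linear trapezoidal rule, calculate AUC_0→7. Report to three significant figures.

AUC = 2940 µg/L·hr

Trapezoidal AUC_0→7:
  [0→1.5]: (607.2+511.3)/2 × 1.5 = 838.875
  [1.5→2.5]: (511.3+455.9)/2 × 1 = 483.6
  [2.5→2.75]: (455.9+443.0)/2 × 0.25 = 112.3625
  [2.75→3.75]: (443.0+395.1)/2 × 1 = 419.05
  [3.75→4]: (395.1+383.9)/2 × 0.25 = 97.375
  [4→7]: (383.9+272.2)/2 × 3 = 984.15
  Sum = 2935.4125 µg/L·hr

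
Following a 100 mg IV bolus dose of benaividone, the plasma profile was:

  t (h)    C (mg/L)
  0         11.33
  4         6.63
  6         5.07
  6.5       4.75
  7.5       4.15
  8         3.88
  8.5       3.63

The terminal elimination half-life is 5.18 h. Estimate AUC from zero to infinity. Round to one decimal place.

Trapezoidal AUC_0→8.5:
  [0→4]: (11.33+6.63)/2 × 4 = 35.92
  [4→6]: (6.63+5.07)/2 × 2 = 11.7
  [6→6.5]: (5.07+4.75)/2 × 0.5 = 2.455
  [6.5→7.5]: (4.75+4.15)/2 × 1 = 4.45
  [7.5→8]: (4.15+3.88)/2 × 0.5 = 2.0075
  [8→8.5]: (3.88+3.63)/2 × 0.5 = 1.8775
  Sum = 58.41 mg/L·h
k_e = ln2 / t½ = 0.693147 / 5.18 = 0.1338 h^-1
Extrapolated tail: C_last / k_e = 3.63 / 0.1338 = 27.130
AUC_0→∞ = 58.41 + 27.130 = 85.54 mg/L·h

AUC = 85.5 mg/L·h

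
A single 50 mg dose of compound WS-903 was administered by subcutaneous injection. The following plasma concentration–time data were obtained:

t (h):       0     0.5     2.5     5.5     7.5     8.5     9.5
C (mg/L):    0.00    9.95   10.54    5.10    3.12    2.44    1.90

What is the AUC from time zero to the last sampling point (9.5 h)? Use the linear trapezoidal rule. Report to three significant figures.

AUC = 59.6 mg/L·h

Trapezoidal AUC_0→9.5:
  [0→0.5]: (0.00+9.95)/2 × 0.5 = 2.4875
  [0.5→2.5]: (9.95+10.54)/2 × 2 = 20.49
  [2.5→5.5]: (10.54+5.10)/2 × 3 = 23.46
  [5.5→7.5]: (5.10+3.12)/2 × 2 = 8.22
  [7.5→8.5]: (3.12+2.44)/2 × 1 = 2.78
  [8.5→9.5]: (2.44+1.90)/2 × 1 = 2.17
  Sum = 59.6075 mg/L·h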